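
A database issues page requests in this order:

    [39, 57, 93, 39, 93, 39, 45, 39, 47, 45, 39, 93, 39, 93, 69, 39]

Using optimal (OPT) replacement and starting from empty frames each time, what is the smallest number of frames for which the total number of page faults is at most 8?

f=1: 16 faults
f=2: 8 faults
f=3: 7 faults
f=4: 6 faults
f=5: 6 faults
f=6: 6 faults
Smallest f with faults ≤ 8 is 2.

2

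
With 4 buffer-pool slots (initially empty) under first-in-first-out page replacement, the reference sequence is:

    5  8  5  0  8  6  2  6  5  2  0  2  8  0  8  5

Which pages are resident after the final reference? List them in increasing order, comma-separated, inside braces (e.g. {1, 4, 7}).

{0, 2, 5, 8}

5 -> fault, frames [5]
8 -> fault, frames [5, 8]
5 -> hit
0 -> fault, frames [5, 8, 0]
8 -> hit
6 -> fault, frames [5, 8, 0, 6]
2 -> fault, evict 5, frames [8, 0, 6, 2]
6 -> hit
5 -> fault, evict 8, frames [0, 6, 2, 5]
2 -> hit
0 -> hit
2 -> hit
8 -> fault, evict 0, frames [6, 2, 5, 8]
0 -> fault, evict 6, frames [2, 5, 8, 0]
8 -> hit
5 -> hit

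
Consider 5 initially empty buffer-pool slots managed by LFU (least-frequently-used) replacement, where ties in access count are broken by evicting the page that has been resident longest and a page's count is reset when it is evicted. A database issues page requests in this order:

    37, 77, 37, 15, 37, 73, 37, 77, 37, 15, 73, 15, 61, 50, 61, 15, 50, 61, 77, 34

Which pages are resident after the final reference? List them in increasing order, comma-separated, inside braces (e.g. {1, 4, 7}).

{15, 34, 37, 73, 77}

37 → fault, frames (37)
77 → fault, frames (37 77)
37 → hit
15 → fault, frames (37 77 15)
37 → hit
73 → fault, frames (37 77 15 73)
37 → hit
77 → hit
37 → hit
15 → hit
73 → hit
15 → hit
61 → fault, frames (37 77 15 73 61)
50 → fault, evict 61, frames (37 77 15 73 50)
61 → fault, evict 50, frames (37 77 15 73 61)
15 → hit
50 → fault, evict 61, frames (37 77 15 73 50)
61 → fault, evict 50, frames (37 77 15 73 61)
77 → hit
34 → fault, evict 61, frames (37 77 15 73 34)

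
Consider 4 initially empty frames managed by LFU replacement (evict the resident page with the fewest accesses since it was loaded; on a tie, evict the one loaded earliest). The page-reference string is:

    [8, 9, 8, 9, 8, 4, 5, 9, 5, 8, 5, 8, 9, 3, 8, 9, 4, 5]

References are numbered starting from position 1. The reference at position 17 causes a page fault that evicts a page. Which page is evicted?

pos 1: 8 → fault, frames [8]
pos 2: 9 → fault, frames [8, 9]
pos 3: 8 → hit
pos 4: 9 → hit
pos 5: 8 → hit
pos 6: 4 → fault, frames [8, 9, 4]
pos 7: 5 → fault, frames [8, 9, 4, 5]
pos 8: 9 → hit
pos 9: 5 → hit
pos 10: 8 → hit
pos 11: 5 → hit
pos 12: 8 → hit
pos 13: 9 → hit
pos 14: 3 → fault, evict 4, frames [8, 9, 5, 3]
pos 15: 8 → hit
pos 16: 9 → hit
pos 17: 4 → fault, evict 3, frames [8, 9, 5, 4]
At position 17, page 3 is evicted.

3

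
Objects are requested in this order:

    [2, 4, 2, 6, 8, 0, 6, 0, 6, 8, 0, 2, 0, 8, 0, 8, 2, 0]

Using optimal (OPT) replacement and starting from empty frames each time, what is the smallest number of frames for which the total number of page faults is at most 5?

4

f=1: 18 faults
f=2: 9 faults
f=3: 6 faults
f=4: 5 faults
f=5: 5 faults
Smallest f with faults ≤ 5 is 4.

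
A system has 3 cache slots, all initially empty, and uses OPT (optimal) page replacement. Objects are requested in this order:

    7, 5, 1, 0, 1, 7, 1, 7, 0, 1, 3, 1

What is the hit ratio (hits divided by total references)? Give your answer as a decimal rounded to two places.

7 → fault, frames {7}
5 → fault, frames {7,5}
1 → fault, frames {7,5,1}
0 → fault, evict 5, frames {7,1,0}
1 → hit
7 → hit
1 → hit
7 → hit
0 → hit
1 → hit
3 → fault, evict 0, frames {7,1,3}
1 → hit
Hits: 7 of 12 references → 7/12 = 0.5833.

0.58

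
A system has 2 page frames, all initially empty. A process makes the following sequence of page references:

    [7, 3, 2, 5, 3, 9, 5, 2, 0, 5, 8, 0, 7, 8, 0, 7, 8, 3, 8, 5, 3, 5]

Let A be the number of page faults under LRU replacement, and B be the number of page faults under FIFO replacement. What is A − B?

Under LRU: F F F F F F F F F F F F F F F F F F . F F . → 20 faults.
Under FIFO: F F F F F F F F F F F F F F F F F F . F . . → 19 faults.
A − B = 20 − 19 = 1.

1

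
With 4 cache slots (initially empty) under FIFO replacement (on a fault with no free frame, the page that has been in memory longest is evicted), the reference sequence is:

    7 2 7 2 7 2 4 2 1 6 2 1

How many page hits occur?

7 → fault, frames {7}
2 → fault, frames {7,2}
7 → hit
2 → hit
7 → hit
2 → hit
4 → fault, frames {7,2,4}
2 → hit
1 → fault, frames {7,2,4,1}
6 → fault, evict 7, frames {2,4,1,6}
2 → hit
1 → hit
Hits: 7.

7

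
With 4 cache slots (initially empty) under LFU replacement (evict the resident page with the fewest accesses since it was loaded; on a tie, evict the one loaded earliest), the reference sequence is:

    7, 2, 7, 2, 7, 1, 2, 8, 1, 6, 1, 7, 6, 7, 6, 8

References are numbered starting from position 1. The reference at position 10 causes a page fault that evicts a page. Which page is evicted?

pos 1: 7 -> fault, frames {7}
pos 2: 2 -> fault, frames {7,2}
pos 3: 7 -> hit
pos 4: 2 -> hit
pos 5: 7 -> hit
pos 6: 1 -> fault, frames {7,2,1}
pos 7: 2 -> hit
pos 8: 8 -> fault, frames {7,2,1,8}
pos 9: 1 -> hit
pos 10: 6 -> fault, evict 8, frames {7,2,1,6}
At position 10, page 8 is evicted.

8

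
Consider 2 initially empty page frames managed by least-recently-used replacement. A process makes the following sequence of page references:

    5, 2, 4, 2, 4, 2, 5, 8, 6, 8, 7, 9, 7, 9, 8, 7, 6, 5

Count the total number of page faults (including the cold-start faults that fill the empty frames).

12

5: miss, frames {5}
2: miss, frames {5,2}
4: miss, evict 5, frames {2,4}
2: hit
4: hit
2: hit
5: miss, evict 4, frames {2,5}
8: miss, evict 2, frames {5,8}
6: miss, evict 5, frames {8,6}
8: hit
7: miss, evict 6, frames {8,7}
9: miss, evict 8, frames {7,9}
7: hit
9: hit
8: miss, evict 7, frames {9,8}
7: miss, evict 9, frames {8,7}
6: miss, evict 8, frames {7,6}
5: miss, evict 7, frames {6,5}
Page faults: 12.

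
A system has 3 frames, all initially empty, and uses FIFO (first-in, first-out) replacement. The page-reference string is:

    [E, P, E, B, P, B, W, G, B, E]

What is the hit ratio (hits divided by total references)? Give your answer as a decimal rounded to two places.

E -> miss, frames [E]
P -> miss, frames [E, P]
E -> hit
B -> miss, frames [E, P, B]
P -> hit
B -> hit
W -> miss, evict E, frames [P, B, W]
G -> miss, evict P, frames [B, W, G]
B -> hit
E -> miss, evict B, frames [W, G, E]
Hits: 4 of 10 references → 4/10 = 0.4000.

0.40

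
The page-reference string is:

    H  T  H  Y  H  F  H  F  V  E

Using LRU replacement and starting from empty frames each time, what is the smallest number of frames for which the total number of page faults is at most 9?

f=1: 10 faults
f=2: 6 faults
f=3: 6 faults
f=4: 6 faults
f=5: 6 faults
f=6: 6 faults
Smallest f with faults ≤ 9 is 2.

2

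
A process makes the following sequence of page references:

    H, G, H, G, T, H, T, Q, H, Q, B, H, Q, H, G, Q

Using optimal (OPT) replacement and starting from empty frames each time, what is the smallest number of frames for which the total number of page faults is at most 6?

f=1: 16 faults
f=2: 7 faults
f=3: 6 faults
f=4: 5 faults
f=5: 5 faults
Smallest f with faults ≤ 6 is 3.

3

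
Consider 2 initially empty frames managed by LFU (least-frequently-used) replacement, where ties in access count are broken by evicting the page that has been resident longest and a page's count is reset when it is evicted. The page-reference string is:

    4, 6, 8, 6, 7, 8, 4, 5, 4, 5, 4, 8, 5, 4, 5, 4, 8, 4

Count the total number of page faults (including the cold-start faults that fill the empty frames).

4 → fault, frames [4]
6 → fault, frames [4, 6]
8 → fault, evict 4, frames [6, 8]
6 → hit
7 → fault, evict 8, frames [6, 7]
8 → fault, evict 7, frames [6, 8]
4 → fault, evict 8, frames [6, 4]
5 → fault, evict 4, frames [6, 5]
4 → fault, evict 5, frames [6, 4]
5 → fault, evict 4, frames [6, 5]
4 → fault, evict 5, frames [6, 4]
8 → fault, evict 4, frames [6, 8]
5 → fault, evict 8, frames [6, 5]
4 → fault, evict 5, frames [6, 4]
5 → fault, evict 4, frames [6, 5]
4 → fault, evict 5, frames [6, 4]
8 → fault, evict 4, frames [6, 8]
4 → fault, evict 8, frames [6, 4]
Page faults: 17.

17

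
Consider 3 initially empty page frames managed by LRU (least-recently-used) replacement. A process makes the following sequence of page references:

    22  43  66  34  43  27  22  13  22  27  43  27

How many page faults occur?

22: miss, frames (22)
43: miss, frames (22 43)
66: miss, frames (22 43 66)
34: miss, evict 22, frames (43 66 34)
43: hit
27: miss, evict 66, frames (34 43 27)
22: miss, evict 34, frames (43 27 22)
13: miss, evict 43, frames (27 22 13)
22: hit
27: hit
43: miss, evict 13, frames (22 27 43)
27: hit
Page faults: 8.

8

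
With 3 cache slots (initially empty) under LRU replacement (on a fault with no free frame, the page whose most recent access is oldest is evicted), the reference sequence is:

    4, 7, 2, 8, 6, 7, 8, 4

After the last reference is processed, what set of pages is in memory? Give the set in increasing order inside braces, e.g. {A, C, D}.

4 -> fault, frames [4]
7 -> fault, frames [4, 7]
2 -> fault, frames [4, 7, 2]
8 -> fault, evict 4, frames [7, 2, 8]
6 -> fault, evict 7, frames [2, 8, 6]
7 -> fault, evict 2, frames [8, 6, 7]
8 -> hit
4 -> fault, evict 6, frames [7, 8, 4]

{4, 7, 8}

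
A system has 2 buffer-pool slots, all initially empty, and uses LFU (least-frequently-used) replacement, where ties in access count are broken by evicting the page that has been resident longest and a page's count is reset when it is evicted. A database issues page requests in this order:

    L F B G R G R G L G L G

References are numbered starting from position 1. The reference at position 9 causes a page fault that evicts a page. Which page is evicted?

pos 1: L -> fault, frames (L)
pos 2: F -> fault, frames (L F)
pos 3: B -> fault, evict L, frames (F B)
pos 4: G -> fault, evict F, frames (B G)
pos 5: R -> fault, evict B, frames (G R)
pos 6: G -> hit
pos 7: R -> hit
pos 8: G -> hit
pos 9: L -> fault, evict R, frames (G L)
At position 9, page R is evicted.

R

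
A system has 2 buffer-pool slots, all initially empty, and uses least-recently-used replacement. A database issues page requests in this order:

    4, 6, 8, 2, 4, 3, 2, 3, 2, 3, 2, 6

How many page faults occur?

8

4 -> miss, frames [4]
6 -> miss, frames [4, 6]
8 -> miss, evict 4, frames [6, 8]
2 -> miss, evict 6, frames [8, 2]
4 -> miss, evict 8, frames [2, 4]
3 -> miss, evict 2, frames [4, 3]
2 -> miss, evict 4, frames [3, 2]
3 -> hit
2 -> hit
3 -> hit
2 -> hit
6 -> miss, evict 3, frames [2, 6]
Page faults: 8.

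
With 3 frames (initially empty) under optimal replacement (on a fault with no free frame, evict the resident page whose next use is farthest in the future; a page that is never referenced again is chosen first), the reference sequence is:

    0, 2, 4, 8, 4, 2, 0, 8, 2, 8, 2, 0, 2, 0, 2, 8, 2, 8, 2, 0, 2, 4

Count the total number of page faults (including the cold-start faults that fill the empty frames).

0 -> miss, frames [0]
2 -> miss, frames [0, 2]
4 -> miss, frames [0, 2, 4]
8 -> miss, evict 0, frames [2, 4, 8]
4 -> hit
2 -> hit
0 -> miss, evict 4, frames [2, 8, 0]
8 -> hit
2 -> hit
8 -> hit
2 -> hit
0 -> hit
2 -> hit
0 -> hit
2 -> hit
8 -> hit
2 -> hit
8 -> hit
2 -> hit
0 -> hit
2 -> hit
4 -> miss, evict 0, frames [2, 8, 4]
Page faults: 6.

6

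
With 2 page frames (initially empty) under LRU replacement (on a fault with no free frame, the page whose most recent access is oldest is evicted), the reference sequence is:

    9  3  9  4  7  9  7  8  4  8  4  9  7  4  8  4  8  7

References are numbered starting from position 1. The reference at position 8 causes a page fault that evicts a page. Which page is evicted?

9

pos 1: 9 → fault, frames [9]
pos 2: 3 → fault, frames [9, 3]
pos 3: 9 → hit
pos 4: 4 → fault, evict 3, frames [9, 4]
pos 5: 7 → fault, evict 9, frames [4, 7]
pos 6: 9 → fault, evict 4, frames [7, 9]
pos 7: 7 → hit
pos 8: 8 → fault, evict 9, frames [7, 8]
At position 8, page 9 is evicted.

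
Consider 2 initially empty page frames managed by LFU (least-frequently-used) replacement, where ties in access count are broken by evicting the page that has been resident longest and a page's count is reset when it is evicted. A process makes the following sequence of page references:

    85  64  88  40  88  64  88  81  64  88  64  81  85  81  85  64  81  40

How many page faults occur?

85 → miss, frames {85}
64 → miss, frames {85,64}
88 → miss, evict 85, frames {64,88}
40 → miss, evict 64, frames {88,40}
88 → hit
64 → miss, evict 40, frames {88,64}
88 → hit
81 → miss, evict 64, frames {88,81}
64 → miss, evict 81, frames {88,64}
88 → hit
64 → hit
81 → miss, evict 64, frames {88,81}
85 → miss, evict 81, frames {88,85}
81 → miss, evict 85, frames {88,81}
85 → miss, evict 81, frames {88,85}
64 → miss, evict 85, frames {88,64}
81 → miss, evict 64, frames {88,81}
40 → miss, evict 81, frames {88,40}
Page faults: 14.

14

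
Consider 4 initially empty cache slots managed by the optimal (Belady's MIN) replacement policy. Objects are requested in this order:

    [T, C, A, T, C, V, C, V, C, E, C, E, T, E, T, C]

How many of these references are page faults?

T -> miss, frames {T}
C -> miss, frames {T,C}
A -> miss, frames {T,C,A}
T -> hit
C -> hit
V -> miss, frames {T,C,A,V}
C -> hit
V -> hit
C -> hit
E -> miss, evict V, frames {T,C,A,E}
C -> hit
E -> hit
T -> hit
E -> hit
T -> hit
C -> hit
Page faults: 5.

5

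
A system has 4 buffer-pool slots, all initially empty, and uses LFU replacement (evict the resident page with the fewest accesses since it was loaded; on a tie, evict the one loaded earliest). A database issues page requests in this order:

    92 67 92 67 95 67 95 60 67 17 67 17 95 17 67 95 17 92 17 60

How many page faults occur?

92: miss, frames (92)
67: miss, frames (92 67)
92: hit
67: hit
95: miss, frames (92 67 95)
67: hit
95: hit
60: miss, frames (92 67 95 60)
67: hit
17: miss, evict 60, frames (92 67 95 17)
67: hit
17: hit
95: hit
17: hit
67: hit
95: hit
17: hit
92: hit
17: hit
60: miss, evict 92, frames (67 95 17 60)
Page faults: 6.

6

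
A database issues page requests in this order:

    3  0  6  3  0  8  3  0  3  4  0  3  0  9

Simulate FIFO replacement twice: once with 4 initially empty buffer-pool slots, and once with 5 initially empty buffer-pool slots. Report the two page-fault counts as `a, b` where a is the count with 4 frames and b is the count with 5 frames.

8, 6

4 frames: F F F . . F . . . F . F F F → 8 faults.
5 frames: F F F . . F . . . F . . . F → 6 faults.
6 < 8: adding a frame reduced faults, as is typical.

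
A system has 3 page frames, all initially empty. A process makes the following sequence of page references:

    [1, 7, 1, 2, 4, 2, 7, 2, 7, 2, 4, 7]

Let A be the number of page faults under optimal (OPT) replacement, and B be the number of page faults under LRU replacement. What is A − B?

-1

Under OPT: F F . F F . . . . . . . → 4 faults.
Under LRU: F F . F F . F . . . . . → 5 faults.
A − B = 4 − 5 = -1.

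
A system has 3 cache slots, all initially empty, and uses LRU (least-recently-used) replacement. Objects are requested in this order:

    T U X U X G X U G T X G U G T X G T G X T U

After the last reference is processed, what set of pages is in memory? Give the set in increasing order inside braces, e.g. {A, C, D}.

T → miss, frames {T}
U → miss, frames {T,U}
X → miss, frames {T,U,X}
U → hit
X → hit
G → miss, evict T, frames {U,X,G}
X → hit
U → hit
G → hit
T → miss, evict X, frames {U,G,T}
X → miss, evict U, frames {G,T,X}
G → hit
U → miss, evict T, frames {X,G,U}
G → hit
T → miss, evict X, frames {U,G,T}
X → miss, evict U, frames {G,T,X}
G → hit
T → hit
G → hit
X → hit
T → hit
U → miss, evict G, frames {X,T,U}

{T, U, X}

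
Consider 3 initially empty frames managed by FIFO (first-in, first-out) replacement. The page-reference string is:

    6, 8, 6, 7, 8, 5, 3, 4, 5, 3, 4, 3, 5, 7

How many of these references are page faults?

6 → fault, frames (6)
8 → fault, frames (6 8)
6 → hit
7 → fault, frames (6 8 7)
8 → hit
5 → fault, evict 6, frames (8 7 5)
3 → fault, evict 8, frames (7 5 3)
4 → fault, evict 7, frames (5 3 4)
5 → hit
3 → hit
4 → hit
3 → hit
5 → hit
7 → fault, evict 5, frames (3 4 7)
Page faults: 7.

7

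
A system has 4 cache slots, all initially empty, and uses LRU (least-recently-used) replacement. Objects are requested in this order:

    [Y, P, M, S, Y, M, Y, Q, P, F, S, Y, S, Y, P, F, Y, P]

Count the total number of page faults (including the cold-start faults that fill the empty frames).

Y: fault, frames [Y]
P: fault, frames [Y, P]
M: fault, frames [Y, P, M]
S: fault, frames [Y, P, M, S]
Y: hit
M: hit
Y: hit
Q: fault, evict P, frames [S, M, Y, Q]
P: fault, evict S, frames [M, Y, Q, P]
F: fault, evict M, frames [Y, Q, P, F]
S: fault, evict Y, frames [Q, P, F, S]
Y: fault, evict Q, frames [P, F, S, Y]
S: hit
Y: hit
P: hit
F: hit
Y: hit
P: hit
Page faults: 9.

9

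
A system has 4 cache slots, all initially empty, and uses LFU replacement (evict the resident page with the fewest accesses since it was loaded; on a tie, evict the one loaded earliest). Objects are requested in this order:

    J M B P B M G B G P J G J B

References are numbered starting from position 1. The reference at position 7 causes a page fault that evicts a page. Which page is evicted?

J

pos 1: J: miss, frames [J]
pos 2: M: miss, frames [J, M]
pos 3: B: miss, frames [J, M, B]
pos 4: P: miss, frames [J, M, B, P]
pos 5: B: hit
pos 6: M: hit
pos 7: G: miss, evict J, frames [M, B, P, G]
At position 7, page J is evicted.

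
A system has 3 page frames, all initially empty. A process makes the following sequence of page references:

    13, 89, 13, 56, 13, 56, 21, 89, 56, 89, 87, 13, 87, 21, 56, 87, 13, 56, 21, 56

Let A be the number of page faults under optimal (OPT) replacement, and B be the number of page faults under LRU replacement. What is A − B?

Under OPT: F F . F . . F . . . F F . . F . . . F . → 8 faults.
Under LRU: F F . F . . F F . . F F . F F . F . F . → 11 faults.
A − B = 8 − 11 = -3.

-3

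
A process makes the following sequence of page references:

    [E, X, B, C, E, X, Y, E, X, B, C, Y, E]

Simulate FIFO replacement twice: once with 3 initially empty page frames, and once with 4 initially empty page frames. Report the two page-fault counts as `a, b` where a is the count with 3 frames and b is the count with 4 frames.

10, 11

3 frames: F F F F F F F . . F F . F → 10 faults.
4 frames: F F F F . . F F F F F F F → 11 faults.
11 > 10: adding a frame increased faults — Belady's anomaly.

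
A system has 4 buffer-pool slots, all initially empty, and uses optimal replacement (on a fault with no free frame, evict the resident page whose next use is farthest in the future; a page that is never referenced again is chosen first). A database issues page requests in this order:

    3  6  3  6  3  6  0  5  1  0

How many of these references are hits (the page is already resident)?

5

3 -> fault, frames [3]
6 -> fault, frames [3, 6]
3 -> hit
6 -> hit
3 -> hit
6 -> hit
0 -> fault, frames [3, 6, 0]
5 -> fault, frames [3, 6, 0, 5]
1 -> fault, evict 5, frames [3, 6, 0, 1]
0 -> hit
Hits: 5.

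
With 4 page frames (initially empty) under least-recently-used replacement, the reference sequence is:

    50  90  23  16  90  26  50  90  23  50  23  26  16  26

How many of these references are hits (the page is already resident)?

50 → fault, frames [50]
90 → fault, frames [50, 90]
23 → fault, frames [50, 90, 23]
16 → fault, frames [50, 90, 23, 16]
90 → hit
26 → fault, evict 50, frames [23, 16, 90, 26]
50 → fault, evict 23, frames [16, 90, 26, 50]
90 → hit
23 → fault, evict 16, frames [26, 50, 90, 23]
50 → hit
23 → hit
26 → hit
16 → fault, evict 90, frames [50, 23, 26, 16]
26 → hit
Hits: 6.

6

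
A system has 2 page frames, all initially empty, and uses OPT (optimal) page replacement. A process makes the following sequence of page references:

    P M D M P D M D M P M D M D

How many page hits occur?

7

P → fault, frames (P)
M → fault, frames (P M)
D → fault, evict P, frames (M D)
M → hit
P → fault, evict M, frames (D P)
D → hit
M → fault, evict P, frames (D M)
D → hit
M → hit
P → fault, evict D, frames (M P)
M → hit
D → fault, evict P, frames (M D)
M → hit
D → hit
Hits: 7.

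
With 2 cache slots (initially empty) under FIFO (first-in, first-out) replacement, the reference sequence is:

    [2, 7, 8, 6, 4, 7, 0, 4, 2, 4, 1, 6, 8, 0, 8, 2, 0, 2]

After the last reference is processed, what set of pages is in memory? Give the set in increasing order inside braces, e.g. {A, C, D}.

2 -> fault, frames {2}
7 -> fault, frames {2,7}
8 -> fault, evict 2, frames {7,8}
6 -> fault, evict 7, frames {8,6}
4 -> fault, evict 8, frames {6,4}
7 -> fault, evict 6, frames {4,7}
0 -> fault, evict 4, frames {7,0}
4 -> fault, evict 7, frames {0,4}
2 -> fault, evict 0, frames {4,2}
4 -> hit
1 -> fault, evict 4, frames {2,1}
6 -> fault, evict 2, frames {1,6}
8 -> fault, evict 1, frames {6,8}
0 -> fault, evict 6, frames {8,0}
8 -> hit
2 -> fault, evict 8, frames {0,2}
0 -> hit
2 -> hit

{0, 2}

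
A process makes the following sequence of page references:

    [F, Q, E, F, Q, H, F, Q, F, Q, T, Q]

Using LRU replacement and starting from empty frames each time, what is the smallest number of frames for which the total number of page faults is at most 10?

f=1: 12 faults
f=2: 9 faults
f=3: 5 faults
f=4: 5 faults
f=5: 5 faults
Smallest f with faults ≤ 10 is 2.

2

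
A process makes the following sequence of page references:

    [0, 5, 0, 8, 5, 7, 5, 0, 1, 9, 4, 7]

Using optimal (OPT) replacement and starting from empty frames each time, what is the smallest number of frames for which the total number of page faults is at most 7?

3

f=1: 12 faults
f=2: 8 faults
f=3: 7 faults
f=4: 7 faults
f=5: 7 faults
f=6: 7 faults
f=7: 7 faults
Smallest f with faults ≤ 7 is 3.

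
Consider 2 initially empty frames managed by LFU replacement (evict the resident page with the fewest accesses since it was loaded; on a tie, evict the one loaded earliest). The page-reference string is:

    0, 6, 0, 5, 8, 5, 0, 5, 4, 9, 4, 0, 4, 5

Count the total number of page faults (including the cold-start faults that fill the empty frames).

9

0 → miss, frames (0)
6 → miss, frames (0 6)
0 → hit
5 → miss, evict 6, frames (0 5)
8 → miss, evict 5, frames (0 8)
5 → miss, evict 8, frames (0 5)
0 → hit
5 → hit
4 → miss, evict 5, frames (0 4)
9 → miss, evict 4, frames (0 9)
4 → miss, evict 9, frames (0 4)
0 → hit
4 → hit
5 → miss, evict 4, frames (0 5)
Page faults: 9.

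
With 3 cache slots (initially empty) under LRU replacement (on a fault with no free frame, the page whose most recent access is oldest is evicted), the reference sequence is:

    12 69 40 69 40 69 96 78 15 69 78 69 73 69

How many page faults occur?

12 -> miss, frames {12}
69 -> miss, frames {12,69}
40 -> miss, frames {12,69,40}
69 -> hit
40 -> hit
69 -> hit
96 -> miss, evict 12, frames {40,69,96}
78 -> miss, evict 40, frames {69,96,78}
15 -> miss, evict 69, frames {96,78,15}
69 -> miss, evict 96, frames {78,15,69}
78 -> hit
69 -> hit
73 -> miss, evict 15, frames {78,69,73}
69 -> hit
Page faults: 8.

8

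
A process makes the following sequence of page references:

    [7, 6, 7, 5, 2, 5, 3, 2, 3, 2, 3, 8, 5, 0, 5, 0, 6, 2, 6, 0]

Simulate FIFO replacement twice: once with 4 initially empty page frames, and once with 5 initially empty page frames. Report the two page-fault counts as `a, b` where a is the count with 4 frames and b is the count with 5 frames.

10, 8

4 frames: F F . F F . F . . . . F . F F . F F . . → 10 faults.
5 frames: F F . F F . F . . . . F . F . . F . . . → 8 faults.
8 < 10: adding a frame reduced faults, as is typical.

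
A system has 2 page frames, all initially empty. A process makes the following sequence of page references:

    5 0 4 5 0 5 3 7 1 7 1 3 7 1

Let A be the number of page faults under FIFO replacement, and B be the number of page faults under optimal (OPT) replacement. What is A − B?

2

Under FIFO: F F F F F . F F F . . F F F → 11 faults.
Under OPT: F F F . F . F F F . . F . F → 9 faults.
A − B = 11 − 9 = 2.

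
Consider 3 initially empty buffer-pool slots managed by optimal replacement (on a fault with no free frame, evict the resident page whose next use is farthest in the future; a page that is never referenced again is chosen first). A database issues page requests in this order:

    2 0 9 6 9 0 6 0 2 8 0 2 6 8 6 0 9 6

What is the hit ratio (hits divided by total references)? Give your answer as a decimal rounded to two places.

2 -> fault, frames [2]
0 -> fault, frames [2, 0]
9 -> fault, frames [2, 0, 9]
6 -> fault, evict 2, frames [0, 9, 6]
9 -> hit
0 -> hit
6 -> hit
0 -> hit
2 -> fault, evict 9, frames [0, 6, 2]
8 -> fault, evict 6, frames [0, 2, 8]
0 -> hit
2 -> hit
6 -> fault, evict 2, frames [0, 8, 6]
8 -> hit
6 -> hit
0 -> hit
9 -> fault, evict 8, frames [0, 6, 9]
6 -> hit
Hits: 10 of 18 references → 10/18 = 0.5556.

0.56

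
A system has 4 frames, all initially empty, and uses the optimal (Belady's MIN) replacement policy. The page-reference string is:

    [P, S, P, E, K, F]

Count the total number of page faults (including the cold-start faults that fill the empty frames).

P → miss, frames (P)
S → miss, frames (P S)
P → hit
E → miss, frames (P S E)
K → miss, frames (P S E K)
F → miss, evict K, frames (P S E F)
Page faults: 5.

5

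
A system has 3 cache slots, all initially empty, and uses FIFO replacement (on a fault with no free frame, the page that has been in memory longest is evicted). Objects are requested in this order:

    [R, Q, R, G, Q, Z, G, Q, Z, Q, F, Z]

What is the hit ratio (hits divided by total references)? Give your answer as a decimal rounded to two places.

R → miss, frames [R]
Q → miss, frames [R, Q]
R → hit
G → miss, frames [R, Q, G]
Q → hit
Z → miss, evict R, frames [Q, G, Z]
G → hit
Q → hit
Z → hit
Q → hit
F → miss, evict Q, frames [G, Z, F]
Z → hit
Hits: 7 of 12 references → 7/12 = 0.5833.

0.58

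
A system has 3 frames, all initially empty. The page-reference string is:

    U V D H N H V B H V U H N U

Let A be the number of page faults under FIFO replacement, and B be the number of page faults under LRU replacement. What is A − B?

Under FIFO: F F F F F . F F F . F . F . → 10 faults.
Under LRU: F F F F F . F F . . F . F . → 9 faults.
A − B = 10 − 9 = 1.

1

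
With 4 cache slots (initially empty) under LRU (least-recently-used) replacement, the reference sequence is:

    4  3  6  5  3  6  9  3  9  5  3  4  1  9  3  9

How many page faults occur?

4: miss, frames (4)
3: miss, frames (4 3)
6: miss, frames (4 3 6)
5: miss, frames (4 3 6 5)
3: hit
6: hit
9: miss, evict 4, frames (5 3 6 9)
3: hit
9: hit
5: hit
3: hit
4: miss, evict 6, frames (9 5 3 4)
1: miss, evict 9, frames (5 3 4 1)
9: miss, evict 5, frames (3 4 1 9)
3: hit
9: hit
Page faults: 8.

8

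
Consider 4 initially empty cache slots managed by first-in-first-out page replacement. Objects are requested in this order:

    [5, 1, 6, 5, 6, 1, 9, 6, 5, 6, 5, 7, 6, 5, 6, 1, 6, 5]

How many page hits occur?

5: fault, frames (5)
1: fault, frames (5 1)
6: fault, frames (5 1 6)
5: hit
6: hit
1: hit
9: fault, frames (5 1 6 9)
6: hit
5: hit
6: hit
5: hit
7: fault, evict 5, frames (1 6 9 7)
6: hit
5: fault, evict 1, frames (6 9 7 5)
6: hit
1: fault, evict 6, frames (9 7 5 1)
6: fault, evict 9, frames (7 5 1 6)
5: hit
Hits: 10.

10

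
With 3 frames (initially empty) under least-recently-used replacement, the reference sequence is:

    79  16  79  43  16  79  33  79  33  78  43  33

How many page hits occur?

6

79 -> fault, frames [79]
16 -> fault, frames [79, 16]
79 -> hit
43 -> fault, frames [16, 79, 43]
16 -> hit
79 -> hit
33 -> fault, evict 43, frames [16, 79, 33]
79 -> hit
33 -> hit
78 -> fault, evict 16, frames [79, 33, 78]
43 -> fault, evict 79, frames [33, 78, 43]
33 -> hit
Hits: 6.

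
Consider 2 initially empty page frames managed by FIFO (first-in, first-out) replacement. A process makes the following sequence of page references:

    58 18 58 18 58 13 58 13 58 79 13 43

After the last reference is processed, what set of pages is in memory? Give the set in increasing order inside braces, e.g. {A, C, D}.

{13, 43}

58: fault, frames (58)
18: fault, frames (58 18)
58: hit
18: hit
58: hit
13: fault, evict 58, frames (18 13)
58: fault, evict 18, frames (13 58)
13: hit
58: hit
79: fault, evict 13, frames (58 79)
13: fault, evict 58, frames (79 13)
43: fault, evict 79, frames (13 43)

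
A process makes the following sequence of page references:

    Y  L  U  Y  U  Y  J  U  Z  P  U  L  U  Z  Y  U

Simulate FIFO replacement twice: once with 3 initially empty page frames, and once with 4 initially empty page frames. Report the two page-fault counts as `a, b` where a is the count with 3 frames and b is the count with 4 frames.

3 frames: F F F . . . F . F F F F . F F F → 11 faults.
4 frames: F F F . . . F . F F . F F . F . → 9 faults.
9 < 11: adding a frame reduced faults, as is typical.

11, 9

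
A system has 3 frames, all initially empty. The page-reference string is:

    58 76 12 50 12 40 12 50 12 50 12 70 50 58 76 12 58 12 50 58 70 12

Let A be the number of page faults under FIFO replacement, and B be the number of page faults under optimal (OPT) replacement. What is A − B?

Under FIFO: F F F F . F . . . . . F . F F F . . F F F F → 13 faults.
Under OPT: F F F F . F . . . . . F . F F . . . F . F . → 10 faults.
A − B = 13 − 10 = 3.

3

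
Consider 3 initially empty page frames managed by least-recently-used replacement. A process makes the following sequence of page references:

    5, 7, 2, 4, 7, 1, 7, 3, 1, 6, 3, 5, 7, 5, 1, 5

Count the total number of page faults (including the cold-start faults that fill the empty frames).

10

5 -> miss, frames (5)
7 -> miss, frames (5 7)
2 -> miss, frames (5 7 2)
4 -> miss, evict 5, frames (7 2 4)
7 -> hit
1 -> miss, evict 2, frames (4 7 1)
7 -> hit
3 -> miss, evict 4, frames (1 7 3)
1 -> hit
6 -> miss, evict 7, frames (3 1 6)
3 -> hit
5 -> miss, evict 1, frames (6 3 5)
7 -> miss, evict 6, frames (3 5 7)
5 -> hit
1 -> miss, evict 3, frames (7 5 1)
5 -> hit
Page faults: 10.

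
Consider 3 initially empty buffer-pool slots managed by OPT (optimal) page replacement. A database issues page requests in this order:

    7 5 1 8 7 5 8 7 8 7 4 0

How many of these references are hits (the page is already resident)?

7: miss, frames (7)
5: miss, frames (7 5)
1: miss, frames (7 5 1)
8: miss, evict 1, frames (7 5 8)
7: hit
5: hit
8: hit
7: hit
8: hit
7: hit
4: miss, evict 8, frames (7 5 4)
0: miss, evict 4, frames (7 5 0)
Hits: 6.

6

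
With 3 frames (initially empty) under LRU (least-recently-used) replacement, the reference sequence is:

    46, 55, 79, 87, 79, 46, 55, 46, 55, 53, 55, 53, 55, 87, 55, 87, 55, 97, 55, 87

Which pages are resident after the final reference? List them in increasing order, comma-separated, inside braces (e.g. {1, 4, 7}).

{55, 87, 97}

46 → miss, frames {46}
55 → miss, frames {46,55}
79 → miss, frames {46,55,79}
87 → miss, evict 46, frames {55,79,87}
79 → hit
46 → miss, evict 55, frames {87,79,46}
55 → miss, evict 87, frames {79,46,55}
46 → hit
55 → hit
53 → miss, evict 79, frames {46,55,53}
55 → hit
53 → hit
55 → hit
87 → miss, evict 46, frames {53,55,87}
55 → hit
87 → hit
55 → hit
97 → miss, evict 53, frames {87,55,97}
55 → hit
87 → hit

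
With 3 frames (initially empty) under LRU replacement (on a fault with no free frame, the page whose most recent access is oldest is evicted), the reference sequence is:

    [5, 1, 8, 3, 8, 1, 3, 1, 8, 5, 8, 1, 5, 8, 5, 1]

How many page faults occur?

5

5: miss, frames [5]
1: miss, frames [5, 1]
8: miss, frames [5, 1, 8]
3: miss, evict 5, frames [1, 8, 3]
8: hit
1: hit
3: hit
1: hit
8: hit
5: miss, evict 3, frames [1, 8, 5]
8: hit
1: hit
5: hit
8: hit
5: hit
1: hit
Page faults: 5.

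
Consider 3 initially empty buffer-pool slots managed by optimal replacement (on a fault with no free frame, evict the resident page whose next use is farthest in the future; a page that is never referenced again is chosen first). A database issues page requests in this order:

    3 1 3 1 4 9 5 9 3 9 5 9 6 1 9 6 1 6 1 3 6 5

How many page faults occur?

9

3: miss, frames (3)
1: miss, frames (3 1)
3: hit
1: hit
4: miss, frames (3 1 4)
9: miss, evict 4, frames (3 1 9)
5: miss, evict 1, frames (3 9 5)
9: hit
3: hit
9: hit
5: hit
9: hit
6: miss, evict 5, frames (3 9 6)
1: miss, evict 3, frames (9 6 1)
9: hit
6: hit
1: hit
6: hit
1: hit
3: miss, evict 1, frames (9 6 3)
6: hit
5: miss, evict 3, frames (9 6 5)
Page faults: 9.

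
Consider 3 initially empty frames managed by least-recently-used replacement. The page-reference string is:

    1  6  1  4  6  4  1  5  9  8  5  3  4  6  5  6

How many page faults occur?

10

1 -> fault, frames (1)
6 -> fault, frames (1 6)
1 -> hit
4 -> fault, frames (6 1 4)
6 -> hit
4 -> hit
1 -> hit
5 -> fault, evict 6, frames (4 1 5)
9 -> fault, evict 4, frames (1 5 9)
8 -> fault, evict 1, frames (5 9 8)
5 -> hit
3 -> fault, evict 9, frames (8 5 3)
4 -> fault, evict 8, frames (5 3 4)
6 -> fault, evict 5, frames (3 4 6)
5 -> fault, evict 3, frames (4 6 5)
6 -> hit
Page faults: 10.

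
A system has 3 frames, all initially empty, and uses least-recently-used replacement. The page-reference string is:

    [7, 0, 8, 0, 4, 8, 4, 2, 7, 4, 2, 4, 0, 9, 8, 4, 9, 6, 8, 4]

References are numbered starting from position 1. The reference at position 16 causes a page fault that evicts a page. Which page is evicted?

pos 1: 7 → miss, frames [7]
pos 2: 0 → miss, frames [7, 0]
pos 3: 8 → miss, frames [7, 0, 8]
pos 4: 0 → hit
pos 5: 4 → miss, evict 7, frames [8, 0, 4]
pos 6: 8 → hit
pos 7: 4 → hit
pos 8: 2 → miss, evict 0, frames [8, 4, 2]
pos 9: 7 → miss, evict 8, frames [4, 2, 7]
pos 10: 4 → hit
pos 11: 2 → hit
pos 12: 4 → hit
pos 13: 0 → miss, evict 7, frames [2, 4, 0]
pos 14: 9 → miss, evict 2, frames [4, 0, 9]
pos 15: 8 → miss, evict 4, frames [0, 9, 8]
pos 16: 4 → miss, evict 0, frames [9, 8, 4]
At position 16, page 0 is evicted.

0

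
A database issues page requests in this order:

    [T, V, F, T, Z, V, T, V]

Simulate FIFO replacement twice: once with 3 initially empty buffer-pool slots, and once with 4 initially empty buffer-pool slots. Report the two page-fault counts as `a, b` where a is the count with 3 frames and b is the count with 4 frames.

3 frames: F F F . F . F F → 6 faults.
4 frames: F F F . F . . . → 4 faults.
4 < 6: adding a frame reduced faults, as is typical.

6, 4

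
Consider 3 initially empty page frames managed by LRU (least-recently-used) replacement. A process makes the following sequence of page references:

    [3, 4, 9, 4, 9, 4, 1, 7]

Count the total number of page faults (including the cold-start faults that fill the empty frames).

5

3 -> fault, frames [3]
4 -> fault, frames [3, 4]
9 -> fault, frames [3, 4, 9]
4 -> hit
9 -> hit
4 -> hit
1 -> fault, evict 3, frames [9, 4, 1]
7 -> fault, evict 9, frames [4, 1, 7]
Page faults: 5.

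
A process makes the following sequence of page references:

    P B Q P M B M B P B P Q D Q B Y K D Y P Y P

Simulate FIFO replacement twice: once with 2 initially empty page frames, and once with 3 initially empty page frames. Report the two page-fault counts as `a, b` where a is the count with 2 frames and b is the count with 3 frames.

2 frames: F F F F F F . . F . . F F . F F F F F F . . → 15 faults.
3 frames: F F F . F . . . F F . F F . . F F . . F . . → 11 faults.
11 < 15: adding a frame reduced faults, as is typical.

15, 11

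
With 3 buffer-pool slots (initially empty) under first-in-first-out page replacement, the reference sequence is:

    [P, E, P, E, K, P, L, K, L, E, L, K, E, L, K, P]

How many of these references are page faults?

5

P → fault, frames (P)
E → fault, frames (P E)
P → hit
E → hit
K → fault, frames (P E K)
P → hit
L → fault, evict P, frames (E K L)
K → hit
L → hit
E → hit
L → hit
K → hit
E → hit
L → hit
K → hit
P → fault, evict E, frames (K L P)
Page faults: 5.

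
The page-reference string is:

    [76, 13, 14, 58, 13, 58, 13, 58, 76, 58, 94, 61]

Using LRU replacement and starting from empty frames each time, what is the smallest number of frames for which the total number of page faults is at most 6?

4

f=1: 12 faults
f=2: 8 faults
f=3: 7 faults
f=4: 6 faults
f=5: 6 faults
f=6: 6 faults
Smallest f with faults ≤ 6 is 4.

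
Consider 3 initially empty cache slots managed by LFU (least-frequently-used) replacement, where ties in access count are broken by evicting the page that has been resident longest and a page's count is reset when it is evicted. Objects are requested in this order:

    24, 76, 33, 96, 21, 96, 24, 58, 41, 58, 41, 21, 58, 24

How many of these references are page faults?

10

24: fault, frames [24]
76: fault, frames [24, 76]
33: fault, frames [24, 76, 33]
96: fault, evict 24, frames [76, 33, 96]
21: fault, evict 76, frames [33, 96, 21]
96: hit
24: fault, evict 33, frames [96, 21, 24]
58: fault, evict 21, frames [96, 24, 58]
41: fault, evict 24, frames [96, 58, 41]
58: hit
41: hit
21: fault, evict 96, frames [58, 41, 21]
58: hit
24: fault, evict 21, frames [58, 41, 24]
Page faults: 10.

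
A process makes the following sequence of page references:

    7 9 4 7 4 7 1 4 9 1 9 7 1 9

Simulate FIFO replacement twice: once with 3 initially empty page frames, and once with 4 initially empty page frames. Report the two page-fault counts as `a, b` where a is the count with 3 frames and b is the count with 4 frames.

6, 4

3 frames: F F F . . . F . . . . F . F → 6 faults.
4 frames: F F F . . . F . . . . . . . → 4 faults.
4 < 6: adding a frame reduced faults, as is typical.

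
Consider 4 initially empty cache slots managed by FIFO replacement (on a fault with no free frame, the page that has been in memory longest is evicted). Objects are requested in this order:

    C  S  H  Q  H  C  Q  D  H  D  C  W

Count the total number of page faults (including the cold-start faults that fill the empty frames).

C: fault, frames {C}
S: fault, frames {C,S}
H: fault, frames {C,S,H}
Q: fault, frames {C,S,H,Q}
H: hit
C: hit
Q: hit
D: fault, evict C, frames {S,H,Q,D}
H: hit
D: hit
C: fault, evict S, frames {H,Q,D,C}
W: fault, evict H, frames {Q,D,C,W}
Page faults: 7.

7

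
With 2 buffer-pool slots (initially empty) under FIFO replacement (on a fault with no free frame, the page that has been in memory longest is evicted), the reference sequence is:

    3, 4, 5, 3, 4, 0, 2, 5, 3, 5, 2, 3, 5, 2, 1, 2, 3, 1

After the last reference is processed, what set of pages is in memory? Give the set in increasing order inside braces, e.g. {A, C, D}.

3 → miss, frames [3]
4 → miss, frames [3, 4]
5 → miss, evict 3, frames [4, 5]
3 → miss, evict 4, frames [5, 3]
4 → miss, evict 5, frames [3, 4]
0 → miss, evict 3, frames [4, 0]
2 → miss, evict 4, frames [0, 2]
5 → miss, evict 0, frames [2, 5]
3 → miss, evict 2, frames [5, 3]
5 → hit
2 → miss, evict 5, frames [3, 2]
3 → hit
5 → miss, evict 3, frames [2, 5]
2 → hit
1 → miss, evict 2, frames [5, 1]
2 → miss, evict 5, frames [1, 2]
3 → miss, evict 1, frames [2, 3]
1 → miss, evict 2, frames [3, 1]

{1, 3}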